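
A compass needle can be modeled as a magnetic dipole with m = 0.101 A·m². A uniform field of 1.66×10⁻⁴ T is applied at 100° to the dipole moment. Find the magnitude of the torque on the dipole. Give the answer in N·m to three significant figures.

Torque on a magnetic dipole: τ = mB sinθ.
τ = (0.101)(1.66×10⁻⁴)·sin100° = 1.651×10⁻⁵ N·m.

τ ≈ 1.65×10⁻⁵ N·m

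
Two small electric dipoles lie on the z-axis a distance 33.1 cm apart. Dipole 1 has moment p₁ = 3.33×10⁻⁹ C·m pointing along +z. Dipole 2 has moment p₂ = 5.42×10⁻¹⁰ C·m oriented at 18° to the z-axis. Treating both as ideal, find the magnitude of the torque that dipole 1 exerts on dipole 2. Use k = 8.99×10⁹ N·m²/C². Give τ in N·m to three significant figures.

τ ≈ 2.77×10⁻⁷ N·m

The second dipole sits on the axis of the first, so the field there is axial: E₁ = 2kp₁/r³ along +z.
E₁ = 2(8.99×10⁹)(3.33×10⁻⁹)/(0.331)³ = 1651 N/C.
Torque on the second dipole: τ = p₂ E₁ sinθ.
τ = (5.42×10⁻¹⁰)(1651)·sin18° = 2.765×10⁻⁷ N·m.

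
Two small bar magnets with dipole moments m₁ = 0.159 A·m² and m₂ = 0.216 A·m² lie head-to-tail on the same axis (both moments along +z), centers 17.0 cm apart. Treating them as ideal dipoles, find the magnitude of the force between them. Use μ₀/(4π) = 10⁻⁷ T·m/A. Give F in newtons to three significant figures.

On-axis B of dipole 1: B = (μ₀/4π)·2m₁/r³. Force on dipole 2: F = m₂·dB/dr.
dB/dr = −(μ₀/4π)·6m₁/r⁴, so |F| = (μ₀/4π)·6m₁m₂/r⁴.
F = 6(10⁻⁷)(0.159)(0.216)/(0.170)⁴ = 2.467×10⁻⁵ N.

F ≈ 2.47×10⁻⁵ N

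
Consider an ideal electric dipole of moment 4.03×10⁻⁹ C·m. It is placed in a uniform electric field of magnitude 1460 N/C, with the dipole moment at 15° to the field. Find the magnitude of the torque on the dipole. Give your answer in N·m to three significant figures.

τ ≈ 1.52×10⁻⁶ N·m

Torque on an electric dipole: τ = pE sinθ.
τ = (4.03×10⁻⁹)(1460)·sin15° = 1.523×10⁻⁶ N·m.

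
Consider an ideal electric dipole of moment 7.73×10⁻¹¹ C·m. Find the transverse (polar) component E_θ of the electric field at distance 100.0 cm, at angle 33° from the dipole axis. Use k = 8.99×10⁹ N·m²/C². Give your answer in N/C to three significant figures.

For a dipole, E_θ = (kp sinθ)/r³.
kp/r³ = (8.99×10⁹)(7.73×10⁻¹¹)/(1.00)³ = 0.6949 N/C.
E_θ = 0.6949·sin33° = 0.3785 N/C.

E_θ ≈ 0.378 N/C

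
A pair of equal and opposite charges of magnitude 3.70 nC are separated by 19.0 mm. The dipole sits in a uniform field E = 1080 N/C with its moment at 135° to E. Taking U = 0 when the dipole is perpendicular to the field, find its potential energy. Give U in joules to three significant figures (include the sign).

Dipole moment p = qd = (3.70×10⁻⁹ C)(0.0190 m) = 7.03×10⁻¹¹ C·m.
U = −p·E = −pE cosθ.
U = −(7.03×10⁻¹¹)(1080)·cos135° = 5.369×10⁻⁸ J.

U ≈ 5.37×10⁻⁸ J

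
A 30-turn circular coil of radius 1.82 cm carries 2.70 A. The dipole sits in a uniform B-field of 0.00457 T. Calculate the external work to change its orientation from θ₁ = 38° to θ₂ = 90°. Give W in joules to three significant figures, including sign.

m = NIA = NIπa² = 30·(2.70)·π·(0.0182)² = 0.08429 A·m².
W_ext = ΔU = −mB cosθ₂ + mB cosθ₁ = mB(cosθ₁ − cosθ₂).
W = (0.08429)(0.00457)·(cos38° − cos90°) = (3.852×10⁻⁴)·(+0.7880) = 3.035×10⁻⁴ J.

W ≈ 3.04×10⁻⁴ J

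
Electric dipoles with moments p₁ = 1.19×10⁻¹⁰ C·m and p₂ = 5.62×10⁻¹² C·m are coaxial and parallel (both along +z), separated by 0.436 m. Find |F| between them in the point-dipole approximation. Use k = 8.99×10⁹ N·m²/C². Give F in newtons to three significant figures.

On-axis field of dipole 1 at distance r: E = 2kp₁/r³. Force on dipole 2 is F = p₂·dE/dr (gradient along axis).
dE/dr = −6kp₁/r⁴, so |F| = 6kp₁p₂/r⁴ (attractive for aligned moments).
F = 6(8.99×10⁹)(1.19×10⁻¹⁰)(5.62×10⁻¹²)/(0.436)⁴ = 9.983×10⁻¹⁰ N.

F ≈ 9.98×10⁻¹⁰ N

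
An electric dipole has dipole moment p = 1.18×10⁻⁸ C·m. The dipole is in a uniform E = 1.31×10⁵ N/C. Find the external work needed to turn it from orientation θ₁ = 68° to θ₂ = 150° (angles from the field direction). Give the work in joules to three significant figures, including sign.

W ≈ 0.00192 J

W_ext = ΔU = U(θ₂) − U(θ₁) = −pE cosθ₂ − (−pE cosθ₁) = pE(cosθ₁ − cosθ₂).
W = (1.18×10⁻⁸)(1.31×10⁵)·(cos68° − cos150°) = (0.001546)·(+1.2406) = 0.001918 J.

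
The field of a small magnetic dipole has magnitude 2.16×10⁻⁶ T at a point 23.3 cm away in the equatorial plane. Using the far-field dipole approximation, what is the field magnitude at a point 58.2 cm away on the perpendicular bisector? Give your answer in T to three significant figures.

B ≈ 1.39×10⁻⁷ T

Dipole fields scale as 1/r³ in the far field; the geometry is the same at both points.
B₂ = B₁ · (r₁/r₂)³ = 2.16×10⁻⁶ · (23.3/58.2)³.
(r₁/r₂)³ = (0.4003)³ = 0.06417.
B₂ ≈ 1.386×10⁻⁷ T.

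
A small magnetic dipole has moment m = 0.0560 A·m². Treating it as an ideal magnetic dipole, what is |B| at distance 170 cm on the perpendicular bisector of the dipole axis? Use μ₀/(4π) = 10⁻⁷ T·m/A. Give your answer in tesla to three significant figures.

B ≈ 1.14×10⁻⁹ T

In the equatorial plane B = (μ₀/4π)·m/r³ (half the axial value).
B = (10⁻⁷)·(0.0560) / (1.70)³ = 1.140×10⁻⁹ T.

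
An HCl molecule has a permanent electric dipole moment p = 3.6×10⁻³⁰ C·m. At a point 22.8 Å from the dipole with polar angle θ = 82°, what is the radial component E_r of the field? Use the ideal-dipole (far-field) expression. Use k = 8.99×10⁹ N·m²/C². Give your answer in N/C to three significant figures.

For a dipole, E_r = (2kp cosθ)/r³.
kp/r³ = (8.99×10⁹)(3.60×10⁻³⁰)/(2.28×10⁻⁹)³ = 2.731×10⁶ N/C.
E_r = 2·2.731×10⁶·cos82° = 7.601×10⁵ N/C.

E_r ≈ 7.60×10⁵ N/C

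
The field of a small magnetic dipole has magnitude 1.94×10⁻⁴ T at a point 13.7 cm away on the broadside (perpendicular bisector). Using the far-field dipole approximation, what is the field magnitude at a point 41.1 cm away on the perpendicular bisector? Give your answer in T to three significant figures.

B ≈ 7.19×10⁻⁶ T

Dipole fields scale as 1/r³ in the far field; the geometry is the same at both points.
B₂ = B₁ · (r₁/r₂)³ = 1.94×10⁻⁴ · (13.7/41.1)³.
(r₁/r₂)³ = (0.3333)³ = 0.03704.
B₂ ≈ 7.185×10⁻⁶ T.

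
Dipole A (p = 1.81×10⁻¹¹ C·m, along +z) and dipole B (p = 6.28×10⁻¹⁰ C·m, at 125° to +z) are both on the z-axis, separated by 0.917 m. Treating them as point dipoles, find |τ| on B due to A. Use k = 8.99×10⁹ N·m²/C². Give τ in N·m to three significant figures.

The second dipole sits on the axis of the first, so the field there is axial: E₁ = 2kp₁/r³ along +z.
E₁ = 2(8.99×10⁹)(1.81×10⁻¹¹)/(0.917)³ = 0.4220 N/C.
Torque on the second dipole: τ = p₂ E₁ sinθ.
τ = (6.28×10⁻¹⁰)(0.4220)·sin125° = 2.171×10⁻¹⁰ N·m.

τ ≈ 2.17×10⁻¹⁰ N·m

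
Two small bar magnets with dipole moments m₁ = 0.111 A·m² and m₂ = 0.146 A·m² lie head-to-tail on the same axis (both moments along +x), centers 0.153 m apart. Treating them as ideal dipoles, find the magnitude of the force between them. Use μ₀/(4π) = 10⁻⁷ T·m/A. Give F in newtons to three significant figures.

F ≈ 1.77×10⁻⁵ N

On-axis B of dipole 1: B = (μ₀/4π)·2m₁/r³. Force on dipole 2: F = m₂·dB/dr.
dB/dr = −(μ₀/4π)·6m₁/r⁴, so |F| = (μ₀/4π)·6m₁m₂/r⁴.
F = 6(10⁻⁷)(0.111)(0.146)/(0.153)⁴ = 1.774×10⁻⁵ N.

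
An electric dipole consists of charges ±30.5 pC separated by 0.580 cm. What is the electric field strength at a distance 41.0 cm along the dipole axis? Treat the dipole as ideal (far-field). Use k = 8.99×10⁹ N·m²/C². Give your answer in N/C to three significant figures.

Dipole moment p = qd = (3.05×10⁻¹¹ C)(0.00580 m) = 1.769×10⁻¹³ C·m.
On the dipole axis E = 2kp/r³.
E = 2·(8.99×10⁹)(1.769×10⁻¹³) / (0.410)³ = 0.04615 N/C.

E ≈ 0.0461 N/C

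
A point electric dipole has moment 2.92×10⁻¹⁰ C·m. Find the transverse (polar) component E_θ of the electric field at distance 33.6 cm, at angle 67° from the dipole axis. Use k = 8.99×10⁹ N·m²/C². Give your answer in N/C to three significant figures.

For a dipole, E_θ = (kp sinθ)/r³.
kp/r³ = (8.99×10⁹)(2.92×10⁻¹⁰)/(0.336)³ = 69.20 N/C.
E_θ = 69.20·sin67° = 63.70 N/C.

E_θ ≈ 63.7 N/C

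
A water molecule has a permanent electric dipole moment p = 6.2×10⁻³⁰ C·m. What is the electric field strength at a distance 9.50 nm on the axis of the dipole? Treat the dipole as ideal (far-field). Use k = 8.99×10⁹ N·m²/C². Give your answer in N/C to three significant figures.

On the dipole axis E = 2kp/r³.
E = 2·(8.99×10⁹)(6.20×10⁻³⁰) / (9.50×10⁻⁹)³ = 1.300×10⁵ N/C.

E ≈ 1.30×10⁵ N/C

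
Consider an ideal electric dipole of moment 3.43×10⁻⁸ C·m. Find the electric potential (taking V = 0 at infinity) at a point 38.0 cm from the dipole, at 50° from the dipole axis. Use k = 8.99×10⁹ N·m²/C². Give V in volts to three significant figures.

The dipole potential is V = kp cosθ / r².
V = (8.99×10⁹)(3.43×10⁻⁸)·cos50° / (0.380)² = 1373 V.

V ≈ 1370 V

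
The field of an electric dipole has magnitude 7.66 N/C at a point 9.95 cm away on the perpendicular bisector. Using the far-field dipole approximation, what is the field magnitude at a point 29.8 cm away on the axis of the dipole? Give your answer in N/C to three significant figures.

E ≈ 0.570 N/C

Dipole fields scale as 1/r³ in the far field.
The axial field is twice the equatorial field at the same r, so the geometry factor is 2/1.
E₂ = E₁ · (2/1) · (r₁/r₂)³ = 7.66 · 2 · (9.95/29.8)³.
(r₁/r₂)³ = (0.3339)³ = 0.03722.
E₂ ≈ 0.5703 N/C.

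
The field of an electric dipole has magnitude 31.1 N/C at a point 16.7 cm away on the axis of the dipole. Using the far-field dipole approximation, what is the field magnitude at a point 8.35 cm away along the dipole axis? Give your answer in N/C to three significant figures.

E ≈ 249 N/C

Dipole fields scale as 1/r³ in the far field; the geometry is the same at both points.
E₂ = E₁ · (r₁/r₂)³ = 31.1 · (16.7/8.35)³.
(r₁/r₂)³ = (2)³ = 8.
E₂ ≈ 248.8 N/C.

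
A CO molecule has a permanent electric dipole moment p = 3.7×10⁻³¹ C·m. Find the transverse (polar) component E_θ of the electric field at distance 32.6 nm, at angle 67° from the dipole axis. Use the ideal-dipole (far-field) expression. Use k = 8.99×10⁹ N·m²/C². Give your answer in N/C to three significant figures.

E_θ ≈ 88.4 N/C

For a dipole, E_θ = (kp sinθ)/r³.
kp/r³ = (8.99×10⁹)(3.70×10⁻³¹)/(3.26×10⁻⁸)³ = 96.01 N/C.
E_θ = 96.01·sin67° = 88.38 N/C.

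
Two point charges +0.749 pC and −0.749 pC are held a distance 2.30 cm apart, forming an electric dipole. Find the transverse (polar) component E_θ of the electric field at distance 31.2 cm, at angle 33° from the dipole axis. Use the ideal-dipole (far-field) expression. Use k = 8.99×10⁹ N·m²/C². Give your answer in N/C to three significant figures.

Dipole moment p = qd = (7.49×10⁻¹³ C)(0.0230 m) = 1.723×10⁻¹⁴ C·m.
For a dipole, E_θ = (kp sinθ)/r³.
kp/r³ = (8.99×10⁹)(1.723×10⁻¹⁴)/(0.312)³ = 0.005100 N/C.
E_θ = 0.005100·sin33° = 0.002778 N/C.

E_θ ≈ 0.00278 N/C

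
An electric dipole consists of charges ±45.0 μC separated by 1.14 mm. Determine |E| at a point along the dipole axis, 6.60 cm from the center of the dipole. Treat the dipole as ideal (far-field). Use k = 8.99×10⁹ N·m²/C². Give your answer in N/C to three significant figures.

E ≈ 3.21×10⁶ N/C

Dipole moment p = qd = (4.50×10⁻⁵ C)(0.00114 m) = 5.13×10⁻⁸ C·m.
On the dipole axis E = 2kp/r³.
E = 2·(8.99×10⁹)(5.13×10⁻⁸) / (0.0660)³ = 3.208×10⁶ N/C.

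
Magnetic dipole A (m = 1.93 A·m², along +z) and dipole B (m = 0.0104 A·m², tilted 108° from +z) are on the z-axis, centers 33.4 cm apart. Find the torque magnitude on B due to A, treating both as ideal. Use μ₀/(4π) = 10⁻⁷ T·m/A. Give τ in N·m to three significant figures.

τ ≈ 1.02×10⁻⁷ N·m

Dipole B is on the axis of dipole A, so B₁ there is axial: B₁ = (μ₀/4π)·2m₁/r³ along +z.
B₁ = 2(10⁻⁷)(1.93)/(0.334)³ = 1.036×10⁻⁵ T.
τ = m₂ B₁ sinθ.
τ = (0.0104)(1.036×10⁻⁵)·sin108° = 1.025×10⁻⁷ N·m.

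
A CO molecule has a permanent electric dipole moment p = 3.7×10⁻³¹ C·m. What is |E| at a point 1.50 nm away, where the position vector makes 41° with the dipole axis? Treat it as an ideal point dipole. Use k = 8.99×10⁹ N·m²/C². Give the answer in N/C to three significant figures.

E ≈ 1.62×10⁶ N/C

At angle θ the dipole field magnitude is E = (kp/r³)·√(1 + 3cos²θ).
kp/r³ = (8.99×10⁹)(3.70×10⁻³¹) / (1.50×10⁻⁹)³ = 9.856×10⁵ N/C.
√(1 + 3cos²41°) = √(1 + 3·0.5696) = √2.7088 ≈ 1.6458.
E ≈ 9.856×10⁵ × 1.646 = 1.622×10⁶ N/C.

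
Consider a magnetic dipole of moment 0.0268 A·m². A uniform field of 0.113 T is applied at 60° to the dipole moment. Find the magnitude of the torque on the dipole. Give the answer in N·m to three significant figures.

Torque on a magnetic dipole: τ = mB sinθ.
τ = (0.0268)(0.113)·sin60° = 0.002623 N·m.

τ ≈ 0.00262 N·m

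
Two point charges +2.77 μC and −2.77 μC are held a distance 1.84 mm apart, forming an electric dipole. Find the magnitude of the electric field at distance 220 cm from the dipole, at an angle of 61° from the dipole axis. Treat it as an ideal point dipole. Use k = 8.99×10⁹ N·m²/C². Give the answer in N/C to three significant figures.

Dipole moment p = qd = (2.77×10⁻⁶ C)(0.00184 m) = 5.097×10⁻⁹ C·m.
At angle θ the dipole field magnitude is E = (kp/r³)·√(1 + 3cos²θ).
kp/r³ = (8.99×10⁹)(5.097×10⁻⁹) / (2.20)³ = 4.303 N/C.
√(1 + 3cos²61°) = √(1 + 3·0.2350) = √1.7051 ≈ 1.3058.
E ≈ 4.303 × 1.306 = 5.619 N/C.

E ≈ 5.62 N/C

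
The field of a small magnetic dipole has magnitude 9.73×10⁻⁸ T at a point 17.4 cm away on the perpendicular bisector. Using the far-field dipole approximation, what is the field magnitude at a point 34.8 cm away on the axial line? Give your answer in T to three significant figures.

B ≈ 2.43×10⁻⁸ T

Dipole fields scale as 1/r³ in the far field.
The axial field is twice the equatorial field at the same r, so the geometry factor is 2/1.
B₂ = B₁ · (2/1) · (r₁/r₂)³ = 9.73×10⁻⁸ · 2 · (17.4/34.8)³.
(r₁/r₂)³ = (0.5)³ = 0.125.
B₂ ≈ 2.432×10⁻⁸ T.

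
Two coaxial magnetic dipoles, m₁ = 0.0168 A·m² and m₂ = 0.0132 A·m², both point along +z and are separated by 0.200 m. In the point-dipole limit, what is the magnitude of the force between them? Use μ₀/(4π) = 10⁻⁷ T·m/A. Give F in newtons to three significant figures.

On-axis B of dipole 1: B = (μ₀/4π)·2m₁/r³. Force on dipole 2: F = m₂·dB/dr.
dB/dr = −(μ₀/4π)·6m₁/r⁴, so |F| = (μ₀/4π)·6m₁m₂/r⁴.
F = 6(10⁻⁷)(0.0168)(0.0132)/(0.200)⁴ = 8.316×10⁻⁸ N.

F ≈ 8.32×10⁻⁸ N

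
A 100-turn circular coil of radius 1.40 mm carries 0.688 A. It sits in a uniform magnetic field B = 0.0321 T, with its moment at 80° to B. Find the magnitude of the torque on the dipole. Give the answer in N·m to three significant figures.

τ ≈ 1.34×10⁻⁵ N·m

m = NIA = NIπa² = 100·(0.688)·π·(0.00140)² = 4.236×10⁻⁴ A·m².
Torque on a magnetic dipole: τ = mB sinθ.
τ = (4.236×10⁻⁴)(0.0321)·sin80° = 1.339×10⁻⁵ N·m.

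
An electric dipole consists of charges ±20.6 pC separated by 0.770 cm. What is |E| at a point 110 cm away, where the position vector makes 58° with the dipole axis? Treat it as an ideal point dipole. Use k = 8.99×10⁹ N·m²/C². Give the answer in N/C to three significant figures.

Dipole moment p = qd = (2.06×10⁻¹¹ C)(0.00770 m) = 1.586×10⁻¹³ C·m.
At angle θ the dipole field magnitude is E = (kp/r³)·√(1 + 3cos²θ).
kp/r³ = (8.99×10⁹)(1.586×10⁻¹³) / (1.10)³ = 0.001071 N/C.
√(1 + 3cos²58°) = √(1 + 3·0.2808) = √1.8424 ≈ 1.3574.
E ≈ 0.001071 × 1.357 = 0.001454 N/C.

E ≈ 0.00145 N/C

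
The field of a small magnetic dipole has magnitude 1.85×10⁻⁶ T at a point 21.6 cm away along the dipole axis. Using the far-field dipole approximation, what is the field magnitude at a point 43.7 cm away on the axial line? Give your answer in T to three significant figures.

B ≈ 2.23×10⁻⁷ T

Dipole fields scale as 1/r³ in the far field; the geometry is the same at both points.
B₂ = B₁ · (r₁/r₂)³ = 1.85×10⁻⁶ · (21.6/43.7)³.
(r₁/r₂)³ = (0.4943)³ = 0.1208.
B₂ ≈ 2.234×10⁻⁷ T.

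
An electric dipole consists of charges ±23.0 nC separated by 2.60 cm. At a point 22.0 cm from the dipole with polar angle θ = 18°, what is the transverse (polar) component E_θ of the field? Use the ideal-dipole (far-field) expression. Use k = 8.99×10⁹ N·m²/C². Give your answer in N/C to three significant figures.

E_θ ≈ 156 N/C

Dipole moment p = qd = (2.30×10⁻⁸ C)(0.0260 m) = 5.98×10⁻¹⁰ C·m.
For a dipole, E_θ = (kp sinθ)/r³.
kp/r³ = (8.99×10⁹)(5.98×10⁻¹⁰)/(0.220)³ = 504.9 N/C.
E_θ = 504.9·sin18° = 156.0 N/C.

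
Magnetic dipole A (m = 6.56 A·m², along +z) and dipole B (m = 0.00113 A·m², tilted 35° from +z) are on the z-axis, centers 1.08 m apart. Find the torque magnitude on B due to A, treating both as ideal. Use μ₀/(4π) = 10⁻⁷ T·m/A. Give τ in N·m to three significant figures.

Dipole B is on the axis of dipole A, so B₁ there is axial: B₁ = (μ₀/4π)·2m₁/r³ along +z.
B₁ = 2(10⁻⁷)(6.56)/(1.08)³ = 1.042×10⁻⁶ T.
τ = m₂ B₁ sinθ.
τ = (0.00113)(1.042×10⁻⁶)·sin35° = 6.750×10⁻¹⁰ N·m.

τ ≈ 6.75×10⁻¹⁰ N·m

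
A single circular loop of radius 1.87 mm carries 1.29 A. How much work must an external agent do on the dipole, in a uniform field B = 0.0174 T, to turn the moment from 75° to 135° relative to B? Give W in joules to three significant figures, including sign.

Magnetic moment m = IA = Iπa² = (1.29)·π·(0.00187)² = 1.417×10⁻⁵ A·m².
W_ext = ΔU = −mB cosθ₂ + mB cosθ₁ = mB(cosθ₁ − cosθ₂).
W = (1.417×10⁻⁵)(0.0174)·(cos75° − cos135°) = (2.466×10⁻⁷)·(+0.9659) = 2.382×10⁻⁷ J.

W ≈ 2.38×10⁻⁷ J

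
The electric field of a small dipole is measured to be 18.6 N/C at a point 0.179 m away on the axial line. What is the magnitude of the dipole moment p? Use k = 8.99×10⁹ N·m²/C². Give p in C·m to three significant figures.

On axis E = 2kp/r³, so p = Er³/(2k).
p = (18.6)·(0.179)³ / (2·8.99×10⁹) = 5.933×10⁻¹² C·m.

p ≈ 5.93×10⁻¹² C·m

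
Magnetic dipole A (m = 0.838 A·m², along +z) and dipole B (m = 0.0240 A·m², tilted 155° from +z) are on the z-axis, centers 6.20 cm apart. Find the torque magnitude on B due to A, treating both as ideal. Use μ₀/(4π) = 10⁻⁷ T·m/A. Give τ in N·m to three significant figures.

Dipole B is on the axis of dipole A, so B₁ there is axial: B₁ = (μ₀/4π)·2m₁/r³ along +z.
B₁ = 2(10⁻⁷)(0.838)/(0.0620)³ = 7.032×10⁻⁴ T.
τ = m₂ B₁ sinθ.
τ = (0.0240)(7.032×10⁻⁴)·sin155° = 7.133×10⁻⁶ N·m.

τ ≈ 7.13×10⁻⁶ N·m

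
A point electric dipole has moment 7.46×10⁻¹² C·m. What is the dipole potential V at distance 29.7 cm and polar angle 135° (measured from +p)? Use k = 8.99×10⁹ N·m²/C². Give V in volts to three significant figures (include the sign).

V ≈ -0.538 V

The dipole potential is V = kp cosθ / r².
V = (8.99×10⁹)(7.46×10⁻¹²)·cos135° / (0.297)² = -0.5376 V.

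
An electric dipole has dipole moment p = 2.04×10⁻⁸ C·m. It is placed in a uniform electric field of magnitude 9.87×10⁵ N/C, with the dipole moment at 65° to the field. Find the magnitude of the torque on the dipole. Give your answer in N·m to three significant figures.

Torque on an electric dipole: τ = pE sinθ.
τ = (2.04×10⁻⁸)(9.87×10⁵)·sin65° = 0.01825 N·m.

τ ≈ 0.0182 N·m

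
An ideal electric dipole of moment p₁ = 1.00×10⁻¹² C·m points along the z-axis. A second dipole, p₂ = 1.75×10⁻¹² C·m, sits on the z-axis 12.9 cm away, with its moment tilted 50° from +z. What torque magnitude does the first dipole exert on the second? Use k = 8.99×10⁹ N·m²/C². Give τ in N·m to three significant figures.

τ ≈ 1.12×10⁻¹¹ N·m

The second dipole sits on the axis of the first, so the field there is axial: E₁ = 2kp₁/r³ along +z.
E₁ = 2(8.99×10⁹)(1.00×10⁻¹²)/(0.129)³ = 8.376 N/C.
Torque on the second dipole: τ = p₂ E₁ sinθ.
τ = (1.75×10⁻¹²)(8.376)·sin50° = 1.123×10⁻¹¹ N·m.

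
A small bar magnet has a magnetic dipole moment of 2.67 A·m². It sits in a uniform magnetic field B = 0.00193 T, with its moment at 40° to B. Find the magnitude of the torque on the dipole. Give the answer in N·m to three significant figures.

Torque on a magnetic dipole: τ = mB sinθ.
τ = (2.67)(0.00193)·sin40° = 0.003312 N·m.

τ ≈ 0.00331 N·m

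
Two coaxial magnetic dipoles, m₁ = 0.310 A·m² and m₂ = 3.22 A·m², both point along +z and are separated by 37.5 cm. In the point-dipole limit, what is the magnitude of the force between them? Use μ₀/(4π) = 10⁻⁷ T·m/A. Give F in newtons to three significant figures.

On-axis B of dipole 1: B = (μ₀/4π)·2m₁/r³. Force on dipole 2: F = m₂·dB/dr.
dB/dr = −(μ₀/4π)·6m₁/r⁴, so |F| = (μ₀/4π)·6m₁m₂/r⁴.
F = 6(10⁻⁷)(0.310)(3.22)/(0.375)⁴ = 3.029×10⁻⁵ N.

F ≈ 3.03×10⁻⁵ N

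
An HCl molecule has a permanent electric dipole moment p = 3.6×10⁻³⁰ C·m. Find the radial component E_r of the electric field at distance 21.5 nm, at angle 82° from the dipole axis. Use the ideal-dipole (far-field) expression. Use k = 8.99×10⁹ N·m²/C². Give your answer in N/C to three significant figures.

For a dipole, E_r = (2kp cosθ)/r³.
kp/r³ = (8.99×10⁹)(3.60×10⁻³⁰)/(2.15×10⁻⁸)³ = 3256 N/C.
E_r = 2·3256·cos82° = 906.4 N/C.

E_r ≈ 906 N/C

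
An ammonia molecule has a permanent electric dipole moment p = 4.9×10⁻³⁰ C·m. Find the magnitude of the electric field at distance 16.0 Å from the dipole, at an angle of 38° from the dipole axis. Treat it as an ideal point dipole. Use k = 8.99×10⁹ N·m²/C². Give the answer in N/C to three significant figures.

At angle θ the dipole field magnitude is E = (kp/r³)·√(1 + 3cos²θ).
kp/r³ = (8.99×10⁹)(4.90×10⁻³⁰) / (1.60×10⁻⁹)³ = 1.075×10⁷ N/C.
√(1 + 3cos²38°) = √(1 + 3·0.6210) = √2.8629 ≈ 1.6920.
E ≈ 1.075×10⁷ × 1.692 = 1.820×10⁷ N/C.

E ≈ 1.82×10⁷ N/C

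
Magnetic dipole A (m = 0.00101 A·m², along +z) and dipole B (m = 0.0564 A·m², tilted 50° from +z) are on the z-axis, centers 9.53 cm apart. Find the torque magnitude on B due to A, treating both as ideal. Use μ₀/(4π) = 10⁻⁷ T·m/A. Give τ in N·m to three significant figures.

τ ≈ 1.01×10⁻⁸ N·m

Dipole B is on the axis of dipole A, so B₁ there is axial: B₁ = (μ₀/4π)·2m₁/r³ along +z.
B₁ = 2(10⁻⁷)(0.00101)/(0.0953)³ = 2.334×10⁻⁷ T.
τ = m₂ B₁ sinθ.
τ = (0.0564)(2.334×10⁻⁷)·sin50° = 1.008×10⁻⁸ N·m.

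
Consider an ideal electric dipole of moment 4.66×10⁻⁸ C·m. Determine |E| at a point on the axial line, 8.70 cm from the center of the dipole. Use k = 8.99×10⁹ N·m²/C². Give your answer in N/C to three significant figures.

E ≈ 1.27×10⁶ N/C

On the dipole axis E = 2kp/r³.
E = 2·(8.99×10⁹)(4.66×10⁻⁸) / (0.0870)³ = 1.272×10⁶ N/C.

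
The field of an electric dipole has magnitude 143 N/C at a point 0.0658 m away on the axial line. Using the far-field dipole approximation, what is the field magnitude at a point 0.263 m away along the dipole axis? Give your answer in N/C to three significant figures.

E ≈ 2.24 N/C

Dipole fields scale as 1/r³ in the far field; the geometry is the same at both points.
E₂ = E₁ · (r₁/r₂)³ = 143 · (0.0658/0.263)³.
(r₁/r₂)³ = (0.2502)³ = 0.01566.
E₂ ≈ 2.239 N/C.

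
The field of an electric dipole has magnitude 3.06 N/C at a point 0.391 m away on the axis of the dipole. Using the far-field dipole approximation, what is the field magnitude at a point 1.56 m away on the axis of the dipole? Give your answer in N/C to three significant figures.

E ≈ 0.0482 N/C

Dipole fields scale as 1/r³ in the far field; the geometry is the same at both points.
E₂ = E₁ · (r₁/r₂)³ = 3.06 · (0.391/1.56)³.
(r₁/r₂)³ = (0.2506)³ = 0.01575.
E₂ ≈ 0.04818 N/C.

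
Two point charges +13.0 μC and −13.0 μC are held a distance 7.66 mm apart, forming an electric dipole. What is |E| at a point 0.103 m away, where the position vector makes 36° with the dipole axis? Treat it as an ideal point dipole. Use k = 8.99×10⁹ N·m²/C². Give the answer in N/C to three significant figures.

Dipole moment p = qd = (1.30×10⁻⁵ C)(0.00766 m) = 9.958×10⁻⁸ C·m.
At angle θ the dipole field magnitude is E = (kp/r³)·√(1 + 3cos²θ).
kp/r³ = (8.99×10⁹)(9.958×10⁻⁸) / (0.103)³ = 8.193×10⁵ N/C.
√(1 + 3cos²36°) = √(1 + 3·0.6545) = √2.9635 ≈ 1.7215.
E ≈ 8.193×10⁵ × 1.721 = 1.410×10⁶ N/C.

E ≈ 1.41×10⁶ N/C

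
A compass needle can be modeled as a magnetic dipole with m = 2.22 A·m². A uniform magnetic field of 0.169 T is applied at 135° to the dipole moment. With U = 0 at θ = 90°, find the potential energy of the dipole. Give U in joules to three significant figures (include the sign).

U = −m·B = −mB cosθ.
U = −(2.22)(0.169)·cos135° = 0.2653 J.

U ≈ 0.265 J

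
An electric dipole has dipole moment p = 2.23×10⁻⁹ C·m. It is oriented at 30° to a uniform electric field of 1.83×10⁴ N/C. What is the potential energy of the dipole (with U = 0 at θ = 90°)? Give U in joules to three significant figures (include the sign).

U = −p·E = −pE cosθ.
U = −(2.23×10⁻⁹)(1.83×10⁴)·cos30° = -3.534×10⁻⁵ J.

U ≈ -3.53×10⁻⁵ J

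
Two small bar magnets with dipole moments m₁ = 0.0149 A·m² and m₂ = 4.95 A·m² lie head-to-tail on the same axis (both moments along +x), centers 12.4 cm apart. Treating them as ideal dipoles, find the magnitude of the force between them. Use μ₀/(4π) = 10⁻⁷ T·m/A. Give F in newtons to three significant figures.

On-axis B of dipole 1: B = (μ₀/4π)·2m₁/r³. Force on dipole 2: F = m₂·dB/dr.
dB/dr = −(μ₀/4π)·6m₁/r⁴, so |F| = (μ₀/4π)·6m₁m₂/r⁴.
F = 6(10⁻⁷)(0.0149)(4.95)/(0.124)⁴ = 1.872×10⁻⁴ N.

F ≈ 1.87×10⁻⁴ N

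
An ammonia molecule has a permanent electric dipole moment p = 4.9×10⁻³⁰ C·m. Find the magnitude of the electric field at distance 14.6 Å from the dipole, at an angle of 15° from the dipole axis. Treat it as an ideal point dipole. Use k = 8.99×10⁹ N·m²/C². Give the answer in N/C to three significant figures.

At angle θ the dipole field magnitude is E = (kp/r³)·√(1 + 3cos²θ).
kp/r³ = (8.99×10⁹)(4.90×10⁻³⁰) / (1.46×10⁻⁹)³ = 1.415×10⁷ N/C.
√(1 + 3cos²15°) = √(1 + 3·0.9330) = √3.7990 ≈ 1.9491.
E ≈ 1.415×10⁷ × 1.949 = 2.759×10⁷ N/C.

E ≈ 2.76×10⁷ N/C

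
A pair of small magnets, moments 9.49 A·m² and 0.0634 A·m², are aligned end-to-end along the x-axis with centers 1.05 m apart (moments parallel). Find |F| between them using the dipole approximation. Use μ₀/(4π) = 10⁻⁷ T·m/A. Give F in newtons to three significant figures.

On-axis B of dipole 1: B = (μ₀/4π)·2m₁/r³. Force on dipole 2: F = m₂·dB/dr.
dB/dr = −(μ₀/4π)·6m₁/r⁴, so |F| = (μ₀/4π)·6m₁m₂/r⁴.
F = 6(10⁻⁷)(9.49)(0.0634)/(1.05)⁴ = 2.970×10⁻⁷ N.

F ≈ 2.97×10⁻⁷ N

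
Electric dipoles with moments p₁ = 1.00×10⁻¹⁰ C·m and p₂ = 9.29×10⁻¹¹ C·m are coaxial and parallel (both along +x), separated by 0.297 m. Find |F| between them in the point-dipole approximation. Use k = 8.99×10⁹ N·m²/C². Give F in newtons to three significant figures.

F ≈ 6.44×10⁻⁸ N

On-axis field of dipole 1 at distance r: E = 2kp₁/r³. Force on dipole 2 is F = p₂·dE/dr (gradient along axis).
dE/dr = −6kp₁/r⁴, so |F| = 6kp₁p₂/r⁴ (attractive for aligned moments).
F = 6(8.99×10⁹)(1.00×10⁻¹⁰)(9.29×10⁻¹¹)/(0.297)⁴ = 6.440×10⁻⁸ N.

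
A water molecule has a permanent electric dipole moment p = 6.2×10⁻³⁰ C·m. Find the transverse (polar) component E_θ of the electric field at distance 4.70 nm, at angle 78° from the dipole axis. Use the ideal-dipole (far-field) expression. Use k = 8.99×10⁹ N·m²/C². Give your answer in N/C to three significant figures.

For a dipole, E_θ = (kp sinθ)/r³.
kp/r³ = (8.99×10⁹)(6.20×10⁻³⁰)/(4.70×10⁻⁹)³ = 5.369×10⁵ N/C.
E_θ = 5.369×10⁵·sin78° = 5.251×10⁵ N/C.

E_θ ≈ 5.25×10⁵ N/C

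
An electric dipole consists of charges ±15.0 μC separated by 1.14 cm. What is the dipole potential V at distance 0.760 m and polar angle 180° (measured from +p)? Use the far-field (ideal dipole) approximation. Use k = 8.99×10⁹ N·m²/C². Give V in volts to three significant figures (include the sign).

Dipole moment p = qd = (1.50×10⁻⁵ C)(0.0114 m) = 1.71×10⁻⁷ C·m.
The dipole potential is V = kp cosθ / r².
V = (8.99×10⁹)(1.71×10⁻⁷)·cos180° / (0.760)² = -2662 V.

V ≈ -2660 V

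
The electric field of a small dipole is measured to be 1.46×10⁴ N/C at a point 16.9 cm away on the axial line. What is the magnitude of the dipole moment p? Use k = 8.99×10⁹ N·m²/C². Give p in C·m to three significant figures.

On axis E = 2kp/r³, so p = Er³/(2k).
p = (1.46×10⁴)·(0.169)³ / (2·8.99×10⁹) = 3.919×10⁻⁹ C·m.

p ≈ 3.92×10⁻⁹ C·m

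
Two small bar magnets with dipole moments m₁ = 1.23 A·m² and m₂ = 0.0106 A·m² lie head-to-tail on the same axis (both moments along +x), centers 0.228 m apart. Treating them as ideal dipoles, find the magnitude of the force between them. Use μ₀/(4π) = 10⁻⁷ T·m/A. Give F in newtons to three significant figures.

On-axis B of dipole 1: B = (μ₀/4π)·2m₁/r³. Force on dipole 2: F = m₂·dB/dr.
dB/dr = −(μ₀/4π)·6m₁/r⁴, so |F| = (μ₀/4π)·6m₁m₂/r⁴.
F = 6(10⁻⁷)(1.23)(0.0106)/(0.228)⁴ = 2.895×10⁻⁶ N.

F ≈ 2.89×10⁻⁶ N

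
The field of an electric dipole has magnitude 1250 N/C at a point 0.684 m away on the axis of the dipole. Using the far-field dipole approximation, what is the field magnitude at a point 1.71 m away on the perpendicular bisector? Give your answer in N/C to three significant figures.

E ≈ 40.0 N/C

Dipole fields scale as 1/r³ in the far field.
The axial field is twice the equatorial field at the same r, so the geometry factor is 1/2.
E₂ = E₁ · (1/2) · (r₁/r₂)³ = 1250 · 0.5 · (0.684/1.71)³.
(r₁/r₂)³ = (0.4)³ = 0.064.
E₂ ≈ 40.00 N/C.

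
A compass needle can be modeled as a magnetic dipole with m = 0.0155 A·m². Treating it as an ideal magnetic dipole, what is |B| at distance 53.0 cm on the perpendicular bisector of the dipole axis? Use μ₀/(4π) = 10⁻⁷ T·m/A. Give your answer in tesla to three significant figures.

In the equatorial plane B = (μ₀/4π)·m/r³ (half the axial value).
B = (10⁻⁷)·(0.0155) / (0.530)³ = 1.041×10⁻⁸ T.

B ≈ 1.04×10⁻⁸ T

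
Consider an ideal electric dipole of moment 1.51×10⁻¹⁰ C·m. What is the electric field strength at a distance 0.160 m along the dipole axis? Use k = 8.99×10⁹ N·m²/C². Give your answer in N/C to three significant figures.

E ≈ 663 N/C

On the dipole axis E = 2kp/r³.
E = 2·(8.99×10⁹)(1.51×10⁻¹⁰) / (0.160)³ = 662.8 N/C.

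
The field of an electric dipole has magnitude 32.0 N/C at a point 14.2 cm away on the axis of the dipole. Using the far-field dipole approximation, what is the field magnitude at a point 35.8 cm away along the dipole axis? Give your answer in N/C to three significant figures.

E ≈ 2.00 N/C

Dipole fields scale as 1/r³ in the far field; the geometry is the same at both points.
E₂ = E₁ · (r₁/r₂)³ = 32.0 · (14.2/35.8)³.
(r₁/r₂)³ = (0.3966)³ = 0.0624.
E₂ ≈ 1.997 N/C.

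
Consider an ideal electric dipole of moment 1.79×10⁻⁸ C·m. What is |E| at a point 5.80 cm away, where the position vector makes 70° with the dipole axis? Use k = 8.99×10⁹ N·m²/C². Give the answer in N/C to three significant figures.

At angle θ the dipole field magnitude is E = (kp/r³)·√(1 + 3cos²θ).
kp/r³ = (8.99×10⁹)(1.79×10⁻⁸) / (0.0580)³ = 8.248×10⁵ N/C.
√(1 + 3cos²70°) = √(1 + 3·0.1170) = √1.3509 ≈ 1.1623.
E ≈ 8.248×10⁵ × 1.162 = 9.586×10⁵ N/C.

E ≈ 9.59×10⁵ N/C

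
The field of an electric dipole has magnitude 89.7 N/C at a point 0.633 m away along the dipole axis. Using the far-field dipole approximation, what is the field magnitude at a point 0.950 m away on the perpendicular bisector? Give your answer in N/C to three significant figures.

Dipole fields scale as 1/r³ in the far field.
The axial field is twice the equatorial field at the same r, so the geometry factor is 1/2.
E₂ = E₁ · (1/2) · (r₁/r₂)³ = 89.7 · 0.5 · (0.633/0.950)³.
(r₁/r₂)³ = (0.6663)³ = 0.2958.
E₂ ≈ 13.27 N/C.

E ≈ 13.3 N/C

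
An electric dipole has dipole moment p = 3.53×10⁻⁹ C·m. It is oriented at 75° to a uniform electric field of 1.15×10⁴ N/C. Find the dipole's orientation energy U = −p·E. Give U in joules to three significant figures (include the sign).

U ≈ -1.05×10⁻⁵ J

U = −p·E = −pE cosθ.
U = −(3.53×10⁻⁹)(1.15×10⁴)·cos75° = -1.051×10⁻⁵ J.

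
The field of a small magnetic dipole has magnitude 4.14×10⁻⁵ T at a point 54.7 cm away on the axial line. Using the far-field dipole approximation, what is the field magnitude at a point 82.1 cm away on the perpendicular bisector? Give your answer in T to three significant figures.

B ≈ 6.12×10⁻⁶ T

Dipole fields scale as 1/r³ in the far field.
The axial field is twice the equatorial field at the same r, so the geometry factor is 1/2.
B₂ = B₁ · (1/2) · (r₁/r₂)³ = 4.14×10⁻⁵ · 0.5 · (54.7/82.1)³.
(r₁/r₂)³ = (0.6663)³ = 0.2958.
B₂ ≈ 6.122×10⁻⁶ T.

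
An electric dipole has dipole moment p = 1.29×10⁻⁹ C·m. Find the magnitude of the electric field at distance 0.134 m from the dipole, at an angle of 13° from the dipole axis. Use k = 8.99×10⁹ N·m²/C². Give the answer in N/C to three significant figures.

E ≈ 9460 N/C

At angle θ the dipole field magnitude is E = (kp/r³)·√(1 + 3cos²θ).
kp/r³ = (8.99×10⁹)(1.29×10⁻⁹) / (0.134)³ = 4820 N/C.
√(1 + 3cos²13°) = √(1 + 3·0.9494) = √3.8482 ≈ 1.9617.
E ≈ 4820 × 1.962 = 9455 N/C.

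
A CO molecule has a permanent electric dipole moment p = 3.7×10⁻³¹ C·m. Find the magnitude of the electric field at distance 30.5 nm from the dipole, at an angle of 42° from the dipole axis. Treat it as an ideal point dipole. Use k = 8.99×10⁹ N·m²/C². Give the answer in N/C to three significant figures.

E ≈ 191 N/C

At angle θ the dipole field magnitude is E = (kp/r³)·√(1 + 3cos²θ).
kp/r³ = (8.99×10⁹)(3.70×10⁻³¹) / (3.05×10⁻⁸)³ = 117.2 N/C.
√(1 + 3cos²42°) = √(1 + 3·0.5523) = √2.6568 ≈ 1.6300.
E ≈ 117.2 × 1.630 = 191.1 N/C.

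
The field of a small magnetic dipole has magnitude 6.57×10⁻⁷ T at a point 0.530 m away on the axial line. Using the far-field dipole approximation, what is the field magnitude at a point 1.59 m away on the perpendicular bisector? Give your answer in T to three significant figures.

B ≈ 1.22×10⁻⁸ T

Dipole fields scale as 1/r³ in the far field.
The axial field is twice the equatorial field at the same r, so the geometry factor is 1/2.
B₂ = B₁ · (1/2) · (r₁/r₂)³ = 6.57×10⁻⁷ · 0.5 · (0.530/1.59)³.
(r₁/r₂)³ = (0.3333)³ = 0.03704.
B₂ ≈ 1.217×10⁻⁸ T.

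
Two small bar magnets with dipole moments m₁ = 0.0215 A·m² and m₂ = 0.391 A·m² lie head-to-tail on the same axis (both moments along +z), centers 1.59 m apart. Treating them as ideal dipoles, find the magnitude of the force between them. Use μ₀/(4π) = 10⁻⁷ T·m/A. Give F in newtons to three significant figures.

F ≈ 7.89×10⁻¹⁰ N

On-axis B of dipole 1: B = (μ₀/4π)·2m₁/r³. Force on dipole 2: F = m₂·dB/dr.
dB/dr = −(μ₀/4π)·6m₁/r⁴, so |F| = (μ₀/4π)·6m₁m₂/r⁴.
F = 6(10⁻⁷)(0.0215)(0.391)/(1.59)⁴ = 7.892×10⁻¹⁰ N.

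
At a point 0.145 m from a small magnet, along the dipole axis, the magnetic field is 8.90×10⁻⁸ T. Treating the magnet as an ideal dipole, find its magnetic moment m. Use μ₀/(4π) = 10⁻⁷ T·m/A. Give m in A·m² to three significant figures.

On axis B = (μ₀/4π)·2m/r³, so m = Br³·4π/(μ₀·2).
m = (8.90×10⁻⁸)·(0.145)³ / (2·10⁻⁷) = 0.001357 A·m².

m ≈ 0.00136 A·m²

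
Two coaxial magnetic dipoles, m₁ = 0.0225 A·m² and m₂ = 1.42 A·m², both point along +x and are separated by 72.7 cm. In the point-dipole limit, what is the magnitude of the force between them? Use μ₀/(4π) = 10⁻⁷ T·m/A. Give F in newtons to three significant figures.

F ≈ 6.86×10⁻⁸ N

On-axis B of dipole 1: B = (μ₀/4π)·2m₁/r³. Force on dipole 2: F = m₂·dB/dr.
dB/dr = −(μ₀/4π)·6m₁/r⁴, so |F| = (μ₀/4π)·6m₁m₂/r⁴.
F = 6(10⁻⁷)(0.0225)(1.42)/(0.727)⁴ = 6.863×10⁻⁸ N.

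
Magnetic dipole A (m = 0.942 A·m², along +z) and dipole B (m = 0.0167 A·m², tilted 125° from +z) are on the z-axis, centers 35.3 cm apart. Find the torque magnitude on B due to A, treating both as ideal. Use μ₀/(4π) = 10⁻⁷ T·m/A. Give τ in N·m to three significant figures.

τ ≈ 5.86×10⁻⁸ N·m

Dipole B is on the axis of dipole A, so B₁ there is axial: B₁ = (μ₀/4π)·2m₁/r³ along +z.
B₁ = 2(10⁻⁷)(0.942)/(0.353)³ = 4.283×10⁻⁶ T.
τ = m₂ B₁ sinθ.
τ = (0.0167)(4.283×10⁻⁶)·sin125° = 5.859×10⁻⁸ N·m.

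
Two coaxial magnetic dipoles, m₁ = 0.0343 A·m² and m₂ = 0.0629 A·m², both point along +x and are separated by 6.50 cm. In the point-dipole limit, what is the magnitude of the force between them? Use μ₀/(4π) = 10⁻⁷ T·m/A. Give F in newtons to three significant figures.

F ≈ 7.25×10⁻⁵ N

On-axis B of dipole 1: B = (μ₀/4π)·2m₁/r³. Force on dipole 2: F = m₂·dB/dr.
dB/dr = −(μ₀/4π)·6m₁/r⁴, so |F| = (μ₀/4π)·6m₁m₂/r⁴.
F = 6(10⁻⁷)(0.0343)(0.0629)/(0.0650)⁴ = 7.252×10⁻⁵ N.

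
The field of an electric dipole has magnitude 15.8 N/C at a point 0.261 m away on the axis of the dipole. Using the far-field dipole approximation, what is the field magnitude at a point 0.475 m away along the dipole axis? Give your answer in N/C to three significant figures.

Dipole fields scale as 1/r³ in the far field; the geometry is the same at both points.
E₂ = E₁ · (r₁/r₂)³ = 15.8 · (0.261/0.475)³.
(r₁/r₂)³ = (0.5495)³ = 0.1659.
E₂ ≈ 2.621 N/C.

E ≈ 2.62 N/C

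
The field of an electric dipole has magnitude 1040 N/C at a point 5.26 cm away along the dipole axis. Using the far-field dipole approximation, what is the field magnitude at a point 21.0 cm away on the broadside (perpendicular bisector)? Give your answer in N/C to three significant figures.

Dipole fields scale as 1/r³ in the far field.
The axial field is twice the equatorial field at the same r, so the geometry factor is 1/2.
E₂ = E₁ · (1/2) · (r₁/r₂)³ = 1040 · 0.5 · (5.26/21.0)³.
(r₁/r₂)³ = (0.2505)³ = 0.01571.
E₂ ≈ 8.172 N/C.

E ≈ 8.17 N/C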